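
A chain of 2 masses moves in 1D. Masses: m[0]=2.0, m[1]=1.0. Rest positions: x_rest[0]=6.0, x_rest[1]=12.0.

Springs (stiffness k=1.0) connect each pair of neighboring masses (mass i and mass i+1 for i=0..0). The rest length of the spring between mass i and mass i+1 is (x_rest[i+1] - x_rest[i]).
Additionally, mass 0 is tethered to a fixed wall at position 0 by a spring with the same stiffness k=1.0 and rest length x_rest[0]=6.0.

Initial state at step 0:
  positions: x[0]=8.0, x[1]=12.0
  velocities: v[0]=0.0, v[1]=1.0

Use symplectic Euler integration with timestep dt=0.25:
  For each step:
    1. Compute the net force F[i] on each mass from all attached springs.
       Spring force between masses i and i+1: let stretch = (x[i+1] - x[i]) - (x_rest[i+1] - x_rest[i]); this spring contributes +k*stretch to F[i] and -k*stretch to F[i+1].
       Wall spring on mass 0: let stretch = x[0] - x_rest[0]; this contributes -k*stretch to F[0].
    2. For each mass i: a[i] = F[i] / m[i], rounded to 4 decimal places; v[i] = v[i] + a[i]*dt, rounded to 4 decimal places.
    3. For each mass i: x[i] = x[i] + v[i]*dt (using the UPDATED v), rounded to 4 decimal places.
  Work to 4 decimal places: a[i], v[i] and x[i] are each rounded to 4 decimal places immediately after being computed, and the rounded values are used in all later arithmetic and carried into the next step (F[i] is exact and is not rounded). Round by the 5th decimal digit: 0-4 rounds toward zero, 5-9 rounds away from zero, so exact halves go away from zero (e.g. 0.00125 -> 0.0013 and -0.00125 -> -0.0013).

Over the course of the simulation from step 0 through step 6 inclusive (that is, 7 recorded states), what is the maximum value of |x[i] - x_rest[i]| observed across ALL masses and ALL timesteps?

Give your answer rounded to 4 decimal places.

Step 0: x=[8.0000 12.0000] v=[0.0000 1.0000]
Step 1: x=[7.8750 12.3750] v=[-0.5000 1.5000]
Step 2: x=[7.6445 12.8438] v=[-0.9219 1.8750]
Step 3: x=[7.3376 13.3626] v=[-1.2276 2.0752]
Step 4: x=[6.9897 13.8799] v=[-1.3917 2.0690]
Step 5: x=[6.6387 14.3415] v=[-1.4042 1.8465]
Step 6: x=[6.3209 14.6967] v=[-1.2712 1.4208]
Max displacement = 2.6967

Answer: 2.6967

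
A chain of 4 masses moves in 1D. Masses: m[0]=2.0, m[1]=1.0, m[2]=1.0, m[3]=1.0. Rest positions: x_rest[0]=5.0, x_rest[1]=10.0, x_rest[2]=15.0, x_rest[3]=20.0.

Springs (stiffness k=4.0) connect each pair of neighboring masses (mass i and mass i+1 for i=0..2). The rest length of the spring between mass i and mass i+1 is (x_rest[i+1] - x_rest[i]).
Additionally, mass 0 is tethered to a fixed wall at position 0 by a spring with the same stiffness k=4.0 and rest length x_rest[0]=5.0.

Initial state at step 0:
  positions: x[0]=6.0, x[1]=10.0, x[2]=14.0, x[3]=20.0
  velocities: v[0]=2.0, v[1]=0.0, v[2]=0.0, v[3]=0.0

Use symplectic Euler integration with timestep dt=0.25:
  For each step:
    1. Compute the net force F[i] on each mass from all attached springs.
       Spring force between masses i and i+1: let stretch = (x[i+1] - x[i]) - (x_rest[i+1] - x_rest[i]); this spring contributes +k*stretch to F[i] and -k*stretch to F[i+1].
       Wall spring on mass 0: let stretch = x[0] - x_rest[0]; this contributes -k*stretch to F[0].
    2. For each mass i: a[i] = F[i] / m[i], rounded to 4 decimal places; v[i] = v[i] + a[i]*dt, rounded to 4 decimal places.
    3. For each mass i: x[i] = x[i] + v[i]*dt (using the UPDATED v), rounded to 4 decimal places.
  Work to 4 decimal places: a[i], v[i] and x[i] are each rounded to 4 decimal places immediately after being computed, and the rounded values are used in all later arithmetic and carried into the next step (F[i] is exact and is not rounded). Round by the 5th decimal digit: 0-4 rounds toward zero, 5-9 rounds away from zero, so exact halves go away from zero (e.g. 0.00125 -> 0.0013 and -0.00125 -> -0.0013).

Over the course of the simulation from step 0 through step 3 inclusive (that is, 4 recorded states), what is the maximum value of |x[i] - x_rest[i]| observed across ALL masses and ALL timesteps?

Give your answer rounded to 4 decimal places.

Answer: 1.2500

Derivation:
Step 0: x=[6.0000 10.0000 14.0000 20.0000] v=[2.0000 0.0000 0.0000 0.0000]
Step 1: x=[6.2500 10.0000 14.5000 19.7500] v=[1.0000 0.0000 2.0000 -1.0000]
Step 2: x=[6.1875 10.1875 15.1875 19.4375] v=[-0.2500 0.7500 2.7500 -1.2500]
Step 3: x=[5.8516 10.6250 15.6875 19.3125] v=[-1.3438 1.7500 2.0000 -0.5000]
Max displacement = 1.2500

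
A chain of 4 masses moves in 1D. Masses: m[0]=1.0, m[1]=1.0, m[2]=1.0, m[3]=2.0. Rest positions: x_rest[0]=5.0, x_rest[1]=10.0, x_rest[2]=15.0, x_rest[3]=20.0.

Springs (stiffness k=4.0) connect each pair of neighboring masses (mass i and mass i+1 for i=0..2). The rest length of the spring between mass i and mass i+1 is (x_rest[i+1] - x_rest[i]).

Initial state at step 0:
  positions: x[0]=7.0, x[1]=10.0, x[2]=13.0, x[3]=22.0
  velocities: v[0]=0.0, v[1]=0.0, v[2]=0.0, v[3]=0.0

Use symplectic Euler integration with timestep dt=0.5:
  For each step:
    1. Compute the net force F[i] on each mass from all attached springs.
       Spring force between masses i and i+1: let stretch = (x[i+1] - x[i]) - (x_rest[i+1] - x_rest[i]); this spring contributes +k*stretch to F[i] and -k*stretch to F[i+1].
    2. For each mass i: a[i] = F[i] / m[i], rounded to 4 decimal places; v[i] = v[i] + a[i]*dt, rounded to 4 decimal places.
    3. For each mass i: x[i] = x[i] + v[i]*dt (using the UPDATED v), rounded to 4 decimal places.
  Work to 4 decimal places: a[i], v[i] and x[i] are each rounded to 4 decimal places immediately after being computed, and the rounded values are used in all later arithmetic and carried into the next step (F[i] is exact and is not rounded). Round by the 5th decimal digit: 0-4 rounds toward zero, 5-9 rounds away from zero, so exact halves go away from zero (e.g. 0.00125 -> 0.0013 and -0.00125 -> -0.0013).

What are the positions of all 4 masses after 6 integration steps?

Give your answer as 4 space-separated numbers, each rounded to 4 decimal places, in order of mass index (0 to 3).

Step 0: x=[7.0000 10.0000 13.0000 22.0000] v=[0.0000 0.0000 0.0000 0.0000]
Step 1: x=[5.0000 10.0000 19.0000 20.0000] v=[-4.0000 0.0000 12.0000 -4.0000]
Step 2: x=[3.0000 14.0000 17.0000 20.0000] v=[-4.0000 8.0000 -4.0000 0.0000]
Step 3: x=[7.0000 10.0000 15.0000 21.0000] v=[8.0000 -8.0000 -4.0000 2.0000]
Step 4: x=[9.0000 8.0000 14.0000 21.5000] v=[4.0000 -4.0000 -2.0000 1.0000]
Step 5: x=[5.0000 13.0000 14.5000 20.7500] v=[-8.0000 10.0000 1.0000 -1.5000]
Step 6: x=[4.0000 11.5000 19.7500 19.3750] v=[-2.0000 -3.0000 10.5000 -2.7500]

Answer: 4.0000 11.5000 19.7500 19.3750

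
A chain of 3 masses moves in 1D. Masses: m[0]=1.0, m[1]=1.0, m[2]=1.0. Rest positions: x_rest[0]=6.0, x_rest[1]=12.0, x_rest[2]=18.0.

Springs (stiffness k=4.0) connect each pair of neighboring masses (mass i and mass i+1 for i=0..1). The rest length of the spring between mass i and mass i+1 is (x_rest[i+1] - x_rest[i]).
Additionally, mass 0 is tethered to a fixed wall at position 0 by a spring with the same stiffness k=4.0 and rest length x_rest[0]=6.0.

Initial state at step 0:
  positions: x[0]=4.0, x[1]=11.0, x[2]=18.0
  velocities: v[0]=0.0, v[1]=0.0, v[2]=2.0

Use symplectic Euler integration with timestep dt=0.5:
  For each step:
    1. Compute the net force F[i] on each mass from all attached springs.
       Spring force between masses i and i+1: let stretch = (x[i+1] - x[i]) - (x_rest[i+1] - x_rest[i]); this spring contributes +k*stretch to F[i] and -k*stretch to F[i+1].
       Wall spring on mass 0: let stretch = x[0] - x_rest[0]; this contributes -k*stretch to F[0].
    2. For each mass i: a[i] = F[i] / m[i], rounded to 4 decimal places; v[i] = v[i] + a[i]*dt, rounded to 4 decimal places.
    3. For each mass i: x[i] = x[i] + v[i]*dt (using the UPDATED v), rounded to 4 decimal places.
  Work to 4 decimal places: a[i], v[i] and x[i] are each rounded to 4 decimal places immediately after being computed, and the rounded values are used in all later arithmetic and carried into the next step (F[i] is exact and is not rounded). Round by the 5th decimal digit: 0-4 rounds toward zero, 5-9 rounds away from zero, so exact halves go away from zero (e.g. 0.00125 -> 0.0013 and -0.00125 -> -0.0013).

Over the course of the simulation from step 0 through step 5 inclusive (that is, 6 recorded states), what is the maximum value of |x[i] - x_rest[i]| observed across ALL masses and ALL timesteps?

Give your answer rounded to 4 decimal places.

Step 0: x=[4.0000 11.0000 18.0000] v=[0.0000 0.0000 2.0000]
Step 1: x=[7.0000 11.0000 18.0000] v=[6.0000 0.0000 0.0000]
Step 2: x=[7.0000 14.0000 17.0000] v=[0.0000 6.0000 -2.0000]
Step 3: x=[7.0000 13.0000 19.0000] v=[0.0000 -2.0000 4.0000]
Step 4: x=[6.0000 12.0000 21.0000] v=[-2.0000 -2.0000 4.0000]
Step 5: x=[5.0000 14.0000 20.0000] v=[-2.0000 4.0000 -2.0000]
Max displacement = 3.0000

Answer: 3.0000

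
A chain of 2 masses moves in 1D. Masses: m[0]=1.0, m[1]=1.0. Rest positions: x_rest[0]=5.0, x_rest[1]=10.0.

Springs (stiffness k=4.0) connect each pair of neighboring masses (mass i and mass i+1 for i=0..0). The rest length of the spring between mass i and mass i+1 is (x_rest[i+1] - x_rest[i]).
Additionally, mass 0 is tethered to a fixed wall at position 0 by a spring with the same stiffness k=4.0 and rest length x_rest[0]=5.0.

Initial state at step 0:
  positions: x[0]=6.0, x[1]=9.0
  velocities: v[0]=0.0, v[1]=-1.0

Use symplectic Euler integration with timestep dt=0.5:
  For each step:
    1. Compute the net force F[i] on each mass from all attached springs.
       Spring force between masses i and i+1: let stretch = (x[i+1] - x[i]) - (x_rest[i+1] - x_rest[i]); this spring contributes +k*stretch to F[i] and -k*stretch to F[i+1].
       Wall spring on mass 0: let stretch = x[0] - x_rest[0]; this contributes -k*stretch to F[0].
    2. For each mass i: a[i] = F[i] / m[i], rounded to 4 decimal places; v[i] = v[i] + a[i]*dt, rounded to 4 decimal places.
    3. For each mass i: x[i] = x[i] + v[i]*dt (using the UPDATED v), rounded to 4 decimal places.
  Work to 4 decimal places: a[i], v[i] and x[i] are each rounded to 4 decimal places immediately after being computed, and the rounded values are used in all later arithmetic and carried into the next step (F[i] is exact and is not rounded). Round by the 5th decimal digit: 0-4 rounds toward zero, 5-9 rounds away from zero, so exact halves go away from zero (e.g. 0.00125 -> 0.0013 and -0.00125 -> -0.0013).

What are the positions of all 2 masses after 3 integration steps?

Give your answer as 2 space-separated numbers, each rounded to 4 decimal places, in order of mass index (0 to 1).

Answer: 6.5000 8.5000

Derivation:
Step 0: x=[6.0000 9.0000] v=[0.0000 -1.0000]
Step 1: x=[3.0000 10.5000] v=[-6.0000 3.0000]
Step 2: x=[4.5000 9.5000] v=[3.0000 -2.0000]
Step 3: x=[6.5000 8.5000] v=[4.0000 -2.0000]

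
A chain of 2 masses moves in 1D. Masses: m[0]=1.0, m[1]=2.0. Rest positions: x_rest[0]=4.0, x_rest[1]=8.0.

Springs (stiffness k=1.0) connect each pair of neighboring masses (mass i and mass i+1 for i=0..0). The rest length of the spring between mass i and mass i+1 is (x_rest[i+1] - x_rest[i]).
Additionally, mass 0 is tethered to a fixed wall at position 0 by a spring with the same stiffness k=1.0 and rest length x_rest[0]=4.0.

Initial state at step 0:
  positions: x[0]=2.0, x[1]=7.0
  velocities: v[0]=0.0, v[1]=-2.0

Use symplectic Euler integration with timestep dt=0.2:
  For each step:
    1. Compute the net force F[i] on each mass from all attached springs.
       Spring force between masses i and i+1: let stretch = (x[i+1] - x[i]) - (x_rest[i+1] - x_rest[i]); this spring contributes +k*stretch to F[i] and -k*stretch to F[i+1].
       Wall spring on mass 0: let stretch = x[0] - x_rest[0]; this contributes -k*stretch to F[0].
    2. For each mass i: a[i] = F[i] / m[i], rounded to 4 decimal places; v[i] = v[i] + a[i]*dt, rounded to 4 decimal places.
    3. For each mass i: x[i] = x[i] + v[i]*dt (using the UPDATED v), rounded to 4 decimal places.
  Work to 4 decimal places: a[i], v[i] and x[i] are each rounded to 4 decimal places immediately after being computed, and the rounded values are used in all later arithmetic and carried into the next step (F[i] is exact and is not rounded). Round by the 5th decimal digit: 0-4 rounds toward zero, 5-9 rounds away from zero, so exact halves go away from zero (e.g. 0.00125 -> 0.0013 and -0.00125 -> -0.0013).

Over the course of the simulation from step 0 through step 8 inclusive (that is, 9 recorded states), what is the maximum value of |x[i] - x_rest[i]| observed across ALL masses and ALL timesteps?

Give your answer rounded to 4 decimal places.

Answer: 3.8787

Derivation:
Step 0: x=[2.0000 7.0000] v=[0.0000 -2.0000]
Step 1: x=[2.1200 6.5800] v=[0.6000 -2.1000]
Step 2: x=[2.3336 6.1508] v=[1.0680 -2.1460]
Step 3: x=[2.6065 5.7253] v=[1.3647 -2.1277]
Step 4: x=[2.8999 5.3174] v=[1.4672 -2.0396]
Step 5: x=[3.1740 4.9411] v=[1.3707 -1.8813]
Step 6: x=[3.3919 4.6095] v=[1.0893 -1.6580]
Step 7: x=[3.5228 4.3335] v=[0.6544 -1.3798]
Step 8: x=[3.5452 4.1213] v=[0.1120 -1.0609]
Max displacement = 3.8787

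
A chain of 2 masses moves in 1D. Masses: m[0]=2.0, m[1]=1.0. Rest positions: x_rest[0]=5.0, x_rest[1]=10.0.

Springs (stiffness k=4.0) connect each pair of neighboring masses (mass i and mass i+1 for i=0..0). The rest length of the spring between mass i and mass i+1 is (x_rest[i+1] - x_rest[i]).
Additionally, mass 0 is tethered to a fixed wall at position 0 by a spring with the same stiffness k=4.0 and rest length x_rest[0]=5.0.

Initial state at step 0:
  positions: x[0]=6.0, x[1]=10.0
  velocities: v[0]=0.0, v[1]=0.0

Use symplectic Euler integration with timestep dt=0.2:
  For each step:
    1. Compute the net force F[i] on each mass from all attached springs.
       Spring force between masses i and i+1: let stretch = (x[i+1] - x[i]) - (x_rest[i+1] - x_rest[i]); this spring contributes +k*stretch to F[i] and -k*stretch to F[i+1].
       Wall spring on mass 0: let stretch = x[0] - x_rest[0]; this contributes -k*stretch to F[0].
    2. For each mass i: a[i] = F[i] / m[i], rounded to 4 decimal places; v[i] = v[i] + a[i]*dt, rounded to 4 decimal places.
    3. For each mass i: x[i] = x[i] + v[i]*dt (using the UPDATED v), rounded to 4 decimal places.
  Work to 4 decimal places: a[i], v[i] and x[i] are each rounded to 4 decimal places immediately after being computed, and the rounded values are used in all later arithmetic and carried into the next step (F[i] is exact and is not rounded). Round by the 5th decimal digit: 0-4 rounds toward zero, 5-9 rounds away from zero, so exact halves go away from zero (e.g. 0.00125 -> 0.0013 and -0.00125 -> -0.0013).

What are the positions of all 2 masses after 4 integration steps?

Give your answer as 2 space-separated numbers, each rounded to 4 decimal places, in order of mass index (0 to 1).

Step 0: x=[6.0000 10.0000] v=[0.0000 0.0000]
Step 1: x=[5.8400 10.1600] v=[-0.8000 0.8000]
Step 2: x=[5.5584 10.4288] v=[-1.4080 1.3440]
Step 3: x=[5.2218 10.7183] v=[-1.6832 1.4477]
Step 4: x=[4.9071 10.9284] v=[-1.5733 1.0505]

Answer: 4.9071 10.9284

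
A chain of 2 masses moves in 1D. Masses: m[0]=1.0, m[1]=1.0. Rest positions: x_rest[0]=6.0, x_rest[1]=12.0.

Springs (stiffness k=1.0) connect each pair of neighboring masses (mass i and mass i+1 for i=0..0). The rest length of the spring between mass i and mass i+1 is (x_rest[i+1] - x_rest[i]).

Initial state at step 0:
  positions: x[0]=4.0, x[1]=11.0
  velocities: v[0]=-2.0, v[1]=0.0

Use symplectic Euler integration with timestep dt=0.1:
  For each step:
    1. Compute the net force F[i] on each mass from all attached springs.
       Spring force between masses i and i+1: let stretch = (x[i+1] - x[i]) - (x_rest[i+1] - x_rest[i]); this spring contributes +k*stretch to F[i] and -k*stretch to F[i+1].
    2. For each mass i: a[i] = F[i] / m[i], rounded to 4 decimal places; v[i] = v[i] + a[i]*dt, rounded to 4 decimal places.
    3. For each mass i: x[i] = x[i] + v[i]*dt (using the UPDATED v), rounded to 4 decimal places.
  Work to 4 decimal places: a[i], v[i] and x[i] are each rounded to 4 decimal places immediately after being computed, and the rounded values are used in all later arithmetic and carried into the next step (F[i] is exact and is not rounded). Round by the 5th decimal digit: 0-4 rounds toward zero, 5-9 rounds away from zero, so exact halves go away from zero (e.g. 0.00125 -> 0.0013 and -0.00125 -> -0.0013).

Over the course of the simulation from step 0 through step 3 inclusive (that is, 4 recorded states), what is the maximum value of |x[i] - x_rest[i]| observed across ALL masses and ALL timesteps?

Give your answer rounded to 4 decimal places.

Step 0: x=[4.0000 11.0000] v=[-2.0000 0.0000]
Step 1: x=[3.8100 10.9900] v=[-1.9000 -0.1000]
Step 2: x=[3.6318 10.9682] v=[-1.7820 -0.2180]
Step 3: x=[3.4670 10.9330] v=[-1.6484 -0.3516]
Max displacement = 2.5330

Answer: 2.5330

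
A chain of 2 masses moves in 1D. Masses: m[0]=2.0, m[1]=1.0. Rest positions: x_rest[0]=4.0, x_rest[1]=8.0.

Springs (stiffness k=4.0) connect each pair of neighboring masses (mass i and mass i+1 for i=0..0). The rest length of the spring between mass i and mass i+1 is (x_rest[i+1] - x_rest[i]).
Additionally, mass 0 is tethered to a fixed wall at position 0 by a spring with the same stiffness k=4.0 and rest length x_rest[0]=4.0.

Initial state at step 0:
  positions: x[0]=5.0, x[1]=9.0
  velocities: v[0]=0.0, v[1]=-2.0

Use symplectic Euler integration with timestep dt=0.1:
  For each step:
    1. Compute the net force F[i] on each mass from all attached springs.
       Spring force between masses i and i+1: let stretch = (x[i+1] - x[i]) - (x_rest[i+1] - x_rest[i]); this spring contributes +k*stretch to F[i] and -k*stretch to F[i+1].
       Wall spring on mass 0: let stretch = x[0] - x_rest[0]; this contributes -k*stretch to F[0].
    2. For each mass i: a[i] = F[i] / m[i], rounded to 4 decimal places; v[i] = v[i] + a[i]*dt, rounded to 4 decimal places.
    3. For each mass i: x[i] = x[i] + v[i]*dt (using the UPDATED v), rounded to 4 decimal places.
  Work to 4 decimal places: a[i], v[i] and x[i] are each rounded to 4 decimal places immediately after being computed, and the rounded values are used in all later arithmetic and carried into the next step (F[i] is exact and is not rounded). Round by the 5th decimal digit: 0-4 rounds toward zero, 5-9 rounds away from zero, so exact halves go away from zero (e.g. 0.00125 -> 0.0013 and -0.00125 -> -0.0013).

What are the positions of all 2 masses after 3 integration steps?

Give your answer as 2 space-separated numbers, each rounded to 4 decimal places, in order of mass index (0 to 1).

Step 0: x=[5.0000 9.0000] v=[0.0000 -2.0000]
Step 1: x=[4.9800 8.8000] v=[-0.2000 -2.0000]
Step 2: x=[4.9368 8.6072] v=[-0.4320 -1.9280]
Step 3: x=[4.8683 8.4276] v=[-0.6853 -1.7962]

Answer: 4.8683 8.4276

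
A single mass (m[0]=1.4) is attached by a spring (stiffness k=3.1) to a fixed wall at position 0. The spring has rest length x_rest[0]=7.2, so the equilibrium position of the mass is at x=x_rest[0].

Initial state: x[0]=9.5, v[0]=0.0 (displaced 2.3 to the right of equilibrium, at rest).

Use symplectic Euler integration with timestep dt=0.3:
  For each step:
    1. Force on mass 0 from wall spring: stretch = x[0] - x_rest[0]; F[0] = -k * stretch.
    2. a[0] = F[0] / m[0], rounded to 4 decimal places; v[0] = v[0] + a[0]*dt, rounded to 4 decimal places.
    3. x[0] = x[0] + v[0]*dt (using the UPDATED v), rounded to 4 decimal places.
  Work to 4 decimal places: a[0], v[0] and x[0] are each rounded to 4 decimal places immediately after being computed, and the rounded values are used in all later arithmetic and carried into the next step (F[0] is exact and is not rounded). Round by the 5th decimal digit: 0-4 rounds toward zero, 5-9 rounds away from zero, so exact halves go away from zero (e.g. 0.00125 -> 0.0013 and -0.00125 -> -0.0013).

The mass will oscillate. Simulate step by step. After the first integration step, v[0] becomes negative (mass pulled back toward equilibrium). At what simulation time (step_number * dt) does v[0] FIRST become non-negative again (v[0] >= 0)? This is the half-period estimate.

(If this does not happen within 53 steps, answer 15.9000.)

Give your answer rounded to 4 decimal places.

Answer: 2.1000

Derivation:
Step 0: x=[9.5000] v=[0.0000]
Step 1: x=[9.0416] v=[-1.5279]
Step 2: x=[8.2162] v=[-2.7512]
Step 3: x=[7.1883] v=[-3.4263]
Step 4: x=[6.1628] v=[-3.4185]
Step 5: x=[5.3440] v=[-2.7295]
Step 6: x=[4.8950] v=[-1.4966]
Step 7: x=[4.9054] v=[0.0346]
First v>=0 after going negative at step 7, time=2.1000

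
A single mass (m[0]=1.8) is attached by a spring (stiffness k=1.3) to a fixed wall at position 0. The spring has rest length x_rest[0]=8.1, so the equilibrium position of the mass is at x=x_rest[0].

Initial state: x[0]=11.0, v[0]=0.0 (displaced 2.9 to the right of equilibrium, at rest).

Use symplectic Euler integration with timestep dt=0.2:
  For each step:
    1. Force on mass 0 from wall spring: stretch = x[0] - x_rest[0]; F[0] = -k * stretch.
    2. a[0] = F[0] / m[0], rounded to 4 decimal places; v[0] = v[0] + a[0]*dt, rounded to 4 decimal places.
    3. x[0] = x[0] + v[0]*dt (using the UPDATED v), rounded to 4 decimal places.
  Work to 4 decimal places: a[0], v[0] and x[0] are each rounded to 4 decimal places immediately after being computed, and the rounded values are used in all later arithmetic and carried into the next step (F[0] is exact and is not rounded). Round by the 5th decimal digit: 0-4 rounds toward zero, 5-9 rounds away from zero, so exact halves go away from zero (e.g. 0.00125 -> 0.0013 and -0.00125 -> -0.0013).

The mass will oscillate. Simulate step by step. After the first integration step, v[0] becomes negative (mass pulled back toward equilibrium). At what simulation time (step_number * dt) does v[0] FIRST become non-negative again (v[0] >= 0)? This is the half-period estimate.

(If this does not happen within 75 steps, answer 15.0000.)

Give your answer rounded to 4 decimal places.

Step 0: x=[11.0000] v=[0.0000]
Step 1: x=[10.9162] v=[-0.4189]
Step 2: x=[10.7511] v=[-0.8257]
Step 3: x=[10.5094] v=[-1.2086]
Step 4: x=[10.1981] v=[-1.5566]
Step 5: x=[9.8262] v=[-1.8597]
Step 6: x=[9.4044] v=[-2.1090]
Step 7: x=[8.9449] v=[-2.2974]
Step 8: x=[8.4610] v=[-2.4194]
Step 9: x=[7.9667] v=[-2.4715]
Step 10: x=[7.4763] v=[-2.4522]
Step 11: x=[7.0039] v=[-2.3621]
Step 12: x=[6.5631] v=[-2.2038]
Step 13: x=[6.1667] v=[-1.9818]
Step 14: x=[5.8262] v=[-1.7025]
Step 15: x=[5.5514] v=[-1.3741]
Step 16: x=[5.3502] v=[-1.0060]
Step 17: x=[5.2284] v=[-0.6088]
Step 18: x=[5.1896] v=[-0.1940]
Step 19: x=[5.2349] v=[0.2264]
First v>=0 after going negative at step 19, time=3.8000

Answer: 3.8000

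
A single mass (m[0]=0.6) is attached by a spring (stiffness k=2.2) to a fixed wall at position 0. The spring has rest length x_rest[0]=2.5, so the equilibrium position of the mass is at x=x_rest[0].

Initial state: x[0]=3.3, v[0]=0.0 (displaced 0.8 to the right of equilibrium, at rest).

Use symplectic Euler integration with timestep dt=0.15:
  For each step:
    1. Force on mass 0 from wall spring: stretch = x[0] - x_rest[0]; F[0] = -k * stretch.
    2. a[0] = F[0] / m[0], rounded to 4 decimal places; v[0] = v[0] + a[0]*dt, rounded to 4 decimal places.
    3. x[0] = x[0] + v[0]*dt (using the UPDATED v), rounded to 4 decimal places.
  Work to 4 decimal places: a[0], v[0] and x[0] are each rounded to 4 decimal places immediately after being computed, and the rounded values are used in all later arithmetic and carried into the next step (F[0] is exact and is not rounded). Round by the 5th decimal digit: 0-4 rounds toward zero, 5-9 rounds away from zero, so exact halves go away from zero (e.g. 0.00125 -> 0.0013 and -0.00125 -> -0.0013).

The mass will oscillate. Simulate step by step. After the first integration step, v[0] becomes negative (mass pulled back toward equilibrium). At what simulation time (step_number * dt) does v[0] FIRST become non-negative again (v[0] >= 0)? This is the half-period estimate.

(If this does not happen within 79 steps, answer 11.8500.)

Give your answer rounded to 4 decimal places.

Step 0: x=[3.3000] v=[0.0000]
Step 1: x=[3.2340] v=[-0.4400]
Step 2: x=[3.1074] v=[-0.8437]
Step 3: x=[2.9307] v=[-1.1778]
Step 4: x=[2.7185] v=[-1.4147]
Step 5: x=[2.4883] v=[-1.5349]
Step 6: x=[2.2590] v=[-1.5285]
Step 7: x=[2.0496] v=[-1.3959]
Step 8: x=[1.8774] v=[-1.1482]
Step 9: x=[1.7565] v=[-0.8058]
Step 10: x=[1.6970] v=[-0.3969]
Step 11: x=[1.7037] v=[0.0447]
First v>=0 after going negative at step 11, time=1.6500

Answer: 1.6500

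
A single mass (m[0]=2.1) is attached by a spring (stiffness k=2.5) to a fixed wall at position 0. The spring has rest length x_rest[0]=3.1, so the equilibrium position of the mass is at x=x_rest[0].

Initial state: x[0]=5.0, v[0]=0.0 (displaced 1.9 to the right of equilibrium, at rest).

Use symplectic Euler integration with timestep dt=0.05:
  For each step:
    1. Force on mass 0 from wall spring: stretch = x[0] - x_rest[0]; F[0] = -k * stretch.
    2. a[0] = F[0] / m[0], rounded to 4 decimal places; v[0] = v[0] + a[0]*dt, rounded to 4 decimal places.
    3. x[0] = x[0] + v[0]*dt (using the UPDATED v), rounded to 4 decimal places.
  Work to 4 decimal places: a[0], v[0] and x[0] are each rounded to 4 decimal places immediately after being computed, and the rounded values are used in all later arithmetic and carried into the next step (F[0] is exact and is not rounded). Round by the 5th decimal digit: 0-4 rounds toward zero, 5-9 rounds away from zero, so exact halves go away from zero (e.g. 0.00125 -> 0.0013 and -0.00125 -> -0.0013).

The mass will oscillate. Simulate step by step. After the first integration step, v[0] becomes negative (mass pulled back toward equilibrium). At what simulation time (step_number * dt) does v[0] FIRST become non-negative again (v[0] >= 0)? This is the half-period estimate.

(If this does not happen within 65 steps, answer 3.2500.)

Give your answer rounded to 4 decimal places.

Answer: 2.9000

Derivation:
Step 0: x=[5.0000] v=[0.0000]
Step 1: x=[4.9943] v=[-0.1131]
Step 2: x=[4.9830] v=[-0.2259]
Step 3: x=[4.9661] v=[-0.3380]
Step 4: x=[4.9436] v=[-0.4491]
Step 5: x=[4.9157] v=[-0.5588]
Step 6: x=[4.8824] v=[-0.6669]
Step 7: x=[4.8438] v=[-0.7730]
Step 8: x=[4.8000] v=[-0.8768]
Step 9: x=[4.7511] v=[-0.9780]
Step 10: x=[4.6973] v=[-1.0763]
Step 11: x=[4.6387] v=[-1.1714]
Step 12: x=[4.5756] v=[-1.2630]
Step 13: x=[4.5081] v=[-1.3508]
Step 14: x=[4.4364] v=[-1.4346]
Step 15: x=[4.3607] v=[-1.5142]
Step 16: x=[4.2812] v=[-1.5892]
Step 17: x=[4.1982] v=[-1.6595]
Step 18: x=[4.1120] v=[-1.7249]
Step 19: x=[4.0227] v=[-1.7851]
Step 20: x=[3.9307] v=[-1.8400]
Step 21: x=[3.8362] v=[-1.8894]
Step 22: x=[3.7395] v=[-1.9332]
Step 23: x=[3.6409] v=[-1.9713]
Step 24: x=[3.5407] v=[-2.0035]
Step 25: x=[3.4392] v=[-2.0297]
Step 26: x=[3.3367] v=[-2.0499]
Step 27: x=[3.2335] v=[-2.0640]
Step 28: x=[3.1299] v=[-2.0719]
Step 29: x=[3.0262] v=[-2.0737]
Step 30: x=[2.9227] v=[-2.0693]
Step 31: x=[2.8198] v=[-2.0587]
Step 32: x=[2.7177] v=[-2.0420]
Step 33: x=[2.6167] v=[-2.0192]
Step 34: x=[2.5172] v=[-1.9904]
Step 35: x=[2.4194] v=[-1.9557]
Step 36: x=[2.3236] v=[-1.9152]
Step 37: x=[2.2302] v=[-1.8690]
Step 38: x=[2.1393] v=[-1.8172]
Step 39: x=[2.0513] v=[-1.7600]
Step 40: x=[1.9664] v=[-1.6976]
Step 41: x=[1.8849] v=[-1.6301]
Step 42: x=[1.8070] v=[-1.5578]
Step 43: x=[1.7330] v=[-1.4808]
Step 44: x=[1.6630] v=[-1.3994]
Step 45: x=[1.5973] v=[-1.3139]
Step 46: x=[1.5361] v=[-1.2245]
Step 47: x=[1.4795] v=[-1.1314]
Step 48: x=[1.4278] v=[-1.0349]
Step 49: x=[1.3810] v=[-0.9354]
Step 50: x=[1.3393] v=[-0.8331]
Step 51: x=[1.3029] v=[-0.7283]
Step 52: x=[1.2718] v=[-0.6213]
Step 53: x=[1.2462] v=[-0.5125]
Step 54: x=[1.2261] v=[-0.4022]
Step 55: x=[1.2116] v=[-0.2907]
Step 56: x=[1.2027] v=[-0.1783]
Step 57: x=[1.1994] v=[-0.0654]
Step 58: x=[1.2018] v=[0.0477]
First v>=0 after going negative at step 58, time=2.9000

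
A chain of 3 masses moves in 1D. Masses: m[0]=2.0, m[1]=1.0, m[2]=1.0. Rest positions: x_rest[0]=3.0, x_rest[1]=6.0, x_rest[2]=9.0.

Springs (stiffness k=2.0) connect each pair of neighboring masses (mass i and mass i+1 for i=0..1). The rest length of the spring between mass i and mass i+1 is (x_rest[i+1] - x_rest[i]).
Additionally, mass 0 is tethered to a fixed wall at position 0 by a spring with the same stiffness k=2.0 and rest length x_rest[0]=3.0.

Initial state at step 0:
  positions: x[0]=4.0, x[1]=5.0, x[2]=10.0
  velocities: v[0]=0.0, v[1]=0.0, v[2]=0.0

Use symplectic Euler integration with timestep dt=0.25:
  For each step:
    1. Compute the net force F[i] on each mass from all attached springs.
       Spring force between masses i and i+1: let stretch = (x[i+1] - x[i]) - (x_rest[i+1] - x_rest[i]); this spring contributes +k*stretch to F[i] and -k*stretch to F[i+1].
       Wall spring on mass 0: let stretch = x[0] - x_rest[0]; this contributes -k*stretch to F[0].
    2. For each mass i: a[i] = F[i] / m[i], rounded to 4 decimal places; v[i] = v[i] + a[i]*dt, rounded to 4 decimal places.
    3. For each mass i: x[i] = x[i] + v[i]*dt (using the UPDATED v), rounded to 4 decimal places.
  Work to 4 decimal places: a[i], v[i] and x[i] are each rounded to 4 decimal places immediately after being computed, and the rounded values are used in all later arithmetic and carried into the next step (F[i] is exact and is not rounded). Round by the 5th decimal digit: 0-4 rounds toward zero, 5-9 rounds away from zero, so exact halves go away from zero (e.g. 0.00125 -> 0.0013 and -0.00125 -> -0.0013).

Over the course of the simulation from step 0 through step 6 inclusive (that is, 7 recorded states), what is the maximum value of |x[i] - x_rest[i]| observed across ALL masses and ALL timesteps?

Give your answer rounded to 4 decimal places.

Step 0: x=[4.0000 5.0000 10.0000] v=[0.0000 0.0000 0.0000]
Step 1: x=[3.8125 5.5000 9.7500] v=[-0.7500 2.0000 -1.0000]
Step 2: x=[3.4922 6.3203 9.3438] v=[-1.2813 3.2813 -1.6250]
Step 3: x=[3.1304 7.1651 8.9346] v=[-1.4473 3.3790 -1.6368]
Step 4: x=[2.8251 7.7267 8.6792] v=[-1.2212 2.2464 -1.0216]
Step 5: x=[2.6496 7.7947 8.6798] v=[-0.7021 0.2719 0.0022]
Step 6: x=[2.6301 7.3302 8.9447] v=[-0.0782 -1.8581 1.0597]
Max displacement = 1.7947

Answer: 1.7947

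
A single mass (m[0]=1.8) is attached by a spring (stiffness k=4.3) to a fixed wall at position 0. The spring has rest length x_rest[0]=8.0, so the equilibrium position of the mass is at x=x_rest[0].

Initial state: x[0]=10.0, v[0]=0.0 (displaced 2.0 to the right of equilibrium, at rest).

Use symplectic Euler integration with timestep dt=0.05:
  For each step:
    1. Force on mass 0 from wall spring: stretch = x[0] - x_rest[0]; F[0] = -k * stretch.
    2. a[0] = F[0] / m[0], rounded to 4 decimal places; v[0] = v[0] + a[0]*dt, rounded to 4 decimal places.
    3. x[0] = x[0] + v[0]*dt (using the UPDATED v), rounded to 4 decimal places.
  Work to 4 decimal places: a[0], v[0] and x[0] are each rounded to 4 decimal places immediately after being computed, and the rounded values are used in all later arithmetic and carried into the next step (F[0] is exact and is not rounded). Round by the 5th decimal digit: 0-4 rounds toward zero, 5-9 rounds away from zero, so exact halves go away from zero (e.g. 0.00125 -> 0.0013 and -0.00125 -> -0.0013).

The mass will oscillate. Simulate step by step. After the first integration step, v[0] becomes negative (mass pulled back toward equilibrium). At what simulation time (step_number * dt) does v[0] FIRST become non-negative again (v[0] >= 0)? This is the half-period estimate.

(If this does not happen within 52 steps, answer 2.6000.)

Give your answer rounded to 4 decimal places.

Answer: 2.0500

Derivation:
Step 0: x=[10.0000] v=[0.0000]
Step 1: x=[9.9881] v=[-0.2389]
Step 2: x=[9.9643] v=[-0.4764]
Step 3: x=[9.9288] v=[-0.7110]
Step 4: x=[9.8817] v=[-0.9414]
Step 5: x=[9.8234] v=[-1.1662]
Step 6: x=[9.7542] v=[-1.3840]
Step 7: x=[9.6745] v=[-1.5935]
Step 8: x=[9.5848] v=[-1.7935]
Step 9: x=[9.4857] v=[-1.9828]
Step 10: x=[9.3777] v=[-2.1603]
Step 11: x=[9.2615] v=[-2.3249]
Step 12: x=[9.1377] v=[-2.4756]
Step 13: x=[9.0071] v=[-2.6115]
Step 14: x=[8.8705] v=[-2.7318]
Step 15: x=[8.7287] v=[-2.8358]
Step 16: x=[8.5826] v=[-2.9228]
Step 17: x=[8.4330] v=[-2.9924]
Step 18: x=[8.2808] v=[-3.0441]
Step 19: x=[8.1269] v=[-3.0776]
Step 20: x=[7.9723] v=[-3.0928]
Step 21: x=[7.8178] v=[-3.0895]
Step 22: x=[7.6644] v=[-3.0677]
Step 23: x=[7.5130] v=[-3.0276]
Step 24: x=[7.3645] v=[-2.9694]
Step 25: x=[7.2198] v=[-2.8935]
Step 26: x=[7.0798] v=[-2.8003]
Step 27: x=[6.9453] v=[-2.6904]
Step 28: x=[6.8171] v=[-2.5644]
Step 29: x=[6.6959] v=[-2.4231]
Step 30: x=[6.5825] v=[-2.2673]
Step 31: x=[6.4776] v=[-2.0980]
Step 32: x=[6.3818] v=[-1.9162]
Step 33: x=[6.2957] v=[-1.7229]
Step 34: x=[6.2197] v=[-1.5193]
Step 35: x=[6.1544] v=[-1.3067]
Step 36: x=[6.1001] v=[-1.0863]
Step 37: x=[6.0571] v=[-0.8594]
Step 38: x=[6.0257] v=[-0.6273]
Step 39: x=[6.0061] v=[-0.3915]
Step 40: x=[5.9984] v=[-0.1533]
Step 41: x=[6.0027] v=[0.0858]
First v>=0 after going negative at step 41, time=2.0500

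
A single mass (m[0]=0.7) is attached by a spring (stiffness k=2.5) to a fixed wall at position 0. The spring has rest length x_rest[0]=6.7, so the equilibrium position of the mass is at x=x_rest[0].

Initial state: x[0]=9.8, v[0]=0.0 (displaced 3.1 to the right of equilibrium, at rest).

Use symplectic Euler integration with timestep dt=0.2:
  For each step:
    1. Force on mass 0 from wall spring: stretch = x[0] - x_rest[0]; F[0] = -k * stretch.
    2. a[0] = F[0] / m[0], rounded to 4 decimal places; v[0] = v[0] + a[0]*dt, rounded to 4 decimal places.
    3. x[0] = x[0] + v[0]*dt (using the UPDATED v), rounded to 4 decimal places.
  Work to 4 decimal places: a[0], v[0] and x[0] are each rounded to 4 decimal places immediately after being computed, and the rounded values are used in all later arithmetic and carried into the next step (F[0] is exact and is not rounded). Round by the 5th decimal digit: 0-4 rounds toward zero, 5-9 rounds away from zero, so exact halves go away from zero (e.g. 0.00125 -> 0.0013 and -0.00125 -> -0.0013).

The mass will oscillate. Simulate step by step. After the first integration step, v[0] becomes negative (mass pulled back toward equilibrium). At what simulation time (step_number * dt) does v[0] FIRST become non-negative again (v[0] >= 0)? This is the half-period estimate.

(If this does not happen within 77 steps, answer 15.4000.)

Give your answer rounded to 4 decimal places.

Step 0: x=[9.8000] v=[0.0000]
Step 1: x=[9.3571] v=[-2.2143]
Step 2: x=[8.5347] v=[-4.1122]
Step 3: x=[7.4502] v=[-5.4227]
Step 4: x=[6.2585] v=[-5.9586]
Step 5: x=[5.1299] v=[-5.6432]
Step 6: x=[4.2256] v=[-4.5217]
Step 7: x=[3.6747] v=[-2.7543]
Step 8: x=[3.5560] v=[-0.5934]
Step 9: x=[3.8865] v=[1.6523]
First v>=0 after going negative at step 9, time=1.8000

Answer: 1.8000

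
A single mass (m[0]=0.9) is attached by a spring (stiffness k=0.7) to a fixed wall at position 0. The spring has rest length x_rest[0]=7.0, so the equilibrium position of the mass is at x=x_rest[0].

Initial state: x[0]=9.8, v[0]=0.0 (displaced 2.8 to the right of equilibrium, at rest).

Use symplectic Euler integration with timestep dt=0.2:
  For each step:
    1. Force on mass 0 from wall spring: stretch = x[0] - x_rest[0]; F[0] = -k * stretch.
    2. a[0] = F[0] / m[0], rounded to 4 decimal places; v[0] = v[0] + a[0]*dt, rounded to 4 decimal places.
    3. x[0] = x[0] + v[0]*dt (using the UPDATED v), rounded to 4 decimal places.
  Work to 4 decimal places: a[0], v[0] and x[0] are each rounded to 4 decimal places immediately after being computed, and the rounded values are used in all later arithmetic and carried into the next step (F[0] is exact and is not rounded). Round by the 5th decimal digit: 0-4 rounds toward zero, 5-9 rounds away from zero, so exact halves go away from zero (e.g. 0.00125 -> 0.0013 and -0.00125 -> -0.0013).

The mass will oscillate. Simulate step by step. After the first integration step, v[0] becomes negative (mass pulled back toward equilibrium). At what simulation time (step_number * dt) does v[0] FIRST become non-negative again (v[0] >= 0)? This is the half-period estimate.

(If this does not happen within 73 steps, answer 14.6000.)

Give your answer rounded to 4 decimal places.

Answer: 3.6000

Derivation:
Step 0: x=[9.8000] v=[0.0000]
Step 1: x=[9.7129] v=[-0.4356]
Step 2: x=[9.5414] v=[-0.8576]
Step 3: x=[9.2908] v=[-1.2529]
Step 4: x=[8.9690] v=[-1.6092]
Step 5: x=[8.5859] v=[-1.9155]
Step 6: x=[8.1535] v=[-2.1622]
Step 7: x=[7.6852] v=[-2.3416]
Step 8: x=[7.1956] v=[-2.4482]
Step 9: x=[6.6999] v=[-2.4786]
Step 10: x=[6.2135] v=[-2.4319]
Step 11: x=[5.7516] v=[-2.3096]
Step 12: x=[5.3285] v=[-2.1154]
Step 13: x=[4.9574] v=[-1.8554]
Step 14: x=[4.6499] v=[-1.5377]
Step 15: x=[4.4155] v=[-1.1721]
Step 16: x=[4.2615] v=[-0.7701]
Step 17: x=[4.1927] v=[-0.3441]
Step 18: x=[4.2112] v=[0.0926]
First v>=0 after going negative at step 18, time=3.6000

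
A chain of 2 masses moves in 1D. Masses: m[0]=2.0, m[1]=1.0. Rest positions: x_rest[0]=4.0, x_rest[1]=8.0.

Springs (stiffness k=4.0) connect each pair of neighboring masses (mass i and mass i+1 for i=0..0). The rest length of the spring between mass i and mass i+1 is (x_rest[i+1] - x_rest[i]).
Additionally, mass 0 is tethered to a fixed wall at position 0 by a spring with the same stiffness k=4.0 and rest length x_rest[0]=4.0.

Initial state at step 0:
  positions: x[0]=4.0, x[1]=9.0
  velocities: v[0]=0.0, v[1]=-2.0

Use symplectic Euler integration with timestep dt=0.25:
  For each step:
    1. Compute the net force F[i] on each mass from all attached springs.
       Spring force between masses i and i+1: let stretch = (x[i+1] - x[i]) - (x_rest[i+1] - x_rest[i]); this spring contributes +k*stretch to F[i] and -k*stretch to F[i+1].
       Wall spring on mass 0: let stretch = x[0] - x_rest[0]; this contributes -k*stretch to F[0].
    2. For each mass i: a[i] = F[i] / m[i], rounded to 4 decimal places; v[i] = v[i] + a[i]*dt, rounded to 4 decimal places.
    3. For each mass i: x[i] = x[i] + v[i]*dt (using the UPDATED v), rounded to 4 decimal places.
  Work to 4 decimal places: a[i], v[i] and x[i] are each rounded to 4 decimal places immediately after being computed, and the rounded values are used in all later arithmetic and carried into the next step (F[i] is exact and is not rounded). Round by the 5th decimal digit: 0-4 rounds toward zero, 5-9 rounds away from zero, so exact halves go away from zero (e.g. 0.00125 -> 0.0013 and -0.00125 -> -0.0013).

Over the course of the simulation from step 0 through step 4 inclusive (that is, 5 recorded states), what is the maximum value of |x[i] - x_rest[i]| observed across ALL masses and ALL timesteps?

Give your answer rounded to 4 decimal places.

Answer: 1.3622

Derivation:
Step 0: x=[4.0000 9.0000] v=[0.0000 -2.0000]
Step 1: x=[4.1250 8.2500] v=[0.5000 -3.0000]
Step 2: x=[4.2500 7.4688] v=[0.5000 -3.1250]
Step 3: x=[4.2461 6.8829] v=[-0.0156 -2.3438]
Step 4: x=[4.0410 6.6378] v=[-0.8203 -0.9806]
Max displacement = 1.3622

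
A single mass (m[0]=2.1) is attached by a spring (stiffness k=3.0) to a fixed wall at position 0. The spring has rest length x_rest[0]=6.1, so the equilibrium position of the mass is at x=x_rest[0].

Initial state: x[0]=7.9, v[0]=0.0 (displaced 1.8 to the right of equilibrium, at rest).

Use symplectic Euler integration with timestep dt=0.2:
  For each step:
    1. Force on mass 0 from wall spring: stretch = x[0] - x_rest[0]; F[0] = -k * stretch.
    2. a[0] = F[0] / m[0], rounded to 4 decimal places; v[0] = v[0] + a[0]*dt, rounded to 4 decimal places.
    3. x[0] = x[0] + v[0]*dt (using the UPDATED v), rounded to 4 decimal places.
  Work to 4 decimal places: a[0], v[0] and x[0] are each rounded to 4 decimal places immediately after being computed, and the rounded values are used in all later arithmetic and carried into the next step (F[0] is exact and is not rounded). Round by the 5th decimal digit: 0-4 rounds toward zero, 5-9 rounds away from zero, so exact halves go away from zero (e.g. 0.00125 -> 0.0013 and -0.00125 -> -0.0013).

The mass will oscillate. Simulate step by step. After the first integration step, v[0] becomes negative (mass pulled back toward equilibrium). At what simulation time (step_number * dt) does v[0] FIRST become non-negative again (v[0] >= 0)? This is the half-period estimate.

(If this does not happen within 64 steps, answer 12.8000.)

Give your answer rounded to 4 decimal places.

Answer: 2.8000

Derivation:
Step 0: x=[7.9000] v=[0.0000]
Step 1: x=[7.7971] v=[-0.5143]
Step 2: x=[7.5973] v=[-0.9992]
Step 3: x=[7.3119] v=[-1.4270]
Step 4: x=[6.9572] v=[-1.7733]
Step 5: x=[6.5536] v=[-2.0182]
Step 6: x=[6.1240] v=[-2.1478]
Step 7: x=[5.6931] v=[-2.1547]
Step 8: x=[5.2854] v=[-2.0384]
Step 9: x=[4.9243] v=[-1.8057]
Step 10: x=[4.6303] v=[-1.4698]
Step 11: x=[4.4203] v=[-1.0499]
Step 12: x=[4.3063] v=[-0.5700]
Step 13: x=[4.2948] v=[-0.0575]
Step 14: x=[4.3865] v=[0.4583]
First v>=0 after going negative at step 14, time=2.8000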